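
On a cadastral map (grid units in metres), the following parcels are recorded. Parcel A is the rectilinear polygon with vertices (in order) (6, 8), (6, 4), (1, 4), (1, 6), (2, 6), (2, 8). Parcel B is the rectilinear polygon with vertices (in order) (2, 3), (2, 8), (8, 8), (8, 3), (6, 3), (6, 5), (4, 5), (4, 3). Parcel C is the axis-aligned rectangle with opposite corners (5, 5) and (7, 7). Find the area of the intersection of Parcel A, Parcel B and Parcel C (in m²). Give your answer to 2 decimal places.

The intersection is the polygon with vertices (5,5), (5,7), (6,7), (6,5).
By the shoelace formula its area is 2.00.

2.00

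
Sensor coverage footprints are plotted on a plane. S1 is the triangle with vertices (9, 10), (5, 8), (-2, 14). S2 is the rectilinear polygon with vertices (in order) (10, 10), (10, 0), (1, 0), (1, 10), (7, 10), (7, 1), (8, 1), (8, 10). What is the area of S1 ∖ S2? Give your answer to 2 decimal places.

|S1| = 19, |S1∩S2| = 5.5833.
|S1 ∖ S2| = |S1| − |S1∩S2| = 19 − 5.5833 = 13.42.

13.42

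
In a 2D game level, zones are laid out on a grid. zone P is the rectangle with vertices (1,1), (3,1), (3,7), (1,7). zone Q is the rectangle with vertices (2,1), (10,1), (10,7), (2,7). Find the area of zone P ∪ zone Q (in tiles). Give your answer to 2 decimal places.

54.00

By inclusion–exclusion:
Individual areas: |zone P| = 12, |zone Q| = 48.
|zone P∩zone Q|: x∈[2,3], y∈[1,7] → 1·6 = 6.
|zone P ∪ zone Q| = 60 − 6 = 54.00.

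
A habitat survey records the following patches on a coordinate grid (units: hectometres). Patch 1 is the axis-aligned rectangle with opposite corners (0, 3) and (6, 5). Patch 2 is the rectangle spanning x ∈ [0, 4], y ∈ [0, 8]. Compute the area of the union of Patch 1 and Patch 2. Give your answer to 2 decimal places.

By inclusion–exclusion:
Individual areas: |Patch 1| = 12, |Patch 2| = 32.
|Patch 1∩Patch 2|: x∈[0,4], y∈[3,5] → 4·2 = 8.
|Patch 1 ∪ Patch 2| = 44 − 8 = 36.00.

36.00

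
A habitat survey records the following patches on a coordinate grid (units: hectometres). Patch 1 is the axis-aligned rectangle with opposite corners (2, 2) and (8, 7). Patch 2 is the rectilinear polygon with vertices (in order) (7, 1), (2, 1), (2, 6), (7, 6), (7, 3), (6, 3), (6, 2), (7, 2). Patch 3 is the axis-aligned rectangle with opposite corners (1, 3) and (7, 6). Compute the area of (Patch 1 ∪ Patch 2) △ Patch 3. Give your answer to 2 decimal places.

23.00

|Patch 1 ∪ Patch 2| = 35.
|(Patch 1 ∪ Patch 2) ∩ Patch 3| = 15.
|(Patch 1 ∪ Patch 2) △ Patch 3| = 35 + 18 − 30 = 23.00.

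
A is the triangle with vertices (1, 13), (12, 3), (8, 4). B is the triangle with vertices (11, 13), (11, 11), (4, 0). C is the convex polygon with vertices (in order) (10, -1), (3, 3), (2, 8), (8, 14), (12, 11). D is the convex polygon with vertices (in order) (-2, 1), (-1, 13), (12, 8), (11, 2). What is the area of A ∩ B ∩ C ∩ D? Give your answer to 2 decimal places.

The intersection is the polygon with vertices (6.909,5.403), (7.714,6.897), (8.141,6.508), (7.2,5.029).
By the shoelace formula its area is 0.87.

0.87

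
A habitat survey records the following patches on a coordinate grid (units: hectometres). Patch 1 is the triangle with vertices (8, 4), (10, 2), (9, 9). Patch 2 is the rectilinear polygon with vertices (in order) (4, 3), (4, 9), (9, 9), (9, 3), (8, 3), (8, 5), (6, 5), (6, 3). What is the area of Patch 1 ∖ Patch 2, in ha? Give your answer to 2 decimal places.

3.00

|Patch 1| = 6, |Patch 1∩Patch 2| = 3.
|Patch 1 ∖ Patch 2| = |Patch 1| − |Patch 1∩Patch 2| = 6 − 3 = 3.00.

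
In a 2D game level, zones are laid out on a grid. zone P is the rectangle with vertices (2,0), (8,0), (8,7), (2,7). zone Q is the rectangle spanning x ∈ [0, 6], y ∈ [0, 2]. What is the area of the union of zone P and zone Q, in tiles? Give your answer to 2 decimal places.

By inclusion–exclusion:
Individual areas: |zone P| = 42, |zone Q| = 12.
|zone P∩zone Q|: x∈[2,6], y∈[0,2] → 4·2 = 8.
|zone P ∪ zone Q| = 54 − 8 = 46.00.

46.00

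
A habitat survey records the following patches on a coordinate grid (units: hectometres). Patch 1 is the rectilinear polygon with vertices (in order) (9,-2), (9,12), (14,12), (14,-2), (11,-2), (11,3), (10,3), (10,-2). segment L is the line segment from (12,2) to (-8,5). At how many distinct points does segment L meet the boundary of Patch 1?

The segment meets the boundary at (9,2.45), (10,2.3), (11,2.15).

3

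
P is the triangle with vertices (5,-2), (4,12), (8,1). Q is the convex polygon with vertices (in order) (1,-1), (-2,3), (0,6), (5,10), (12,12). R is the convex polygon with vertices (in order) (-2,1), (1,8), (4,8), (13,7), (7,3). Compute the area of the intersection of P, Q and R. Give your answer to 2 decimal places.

The intersection is the polygon with vertices (6.405,5.387), (4.623,3.281), (4.288,7.968), (5.516,7.832).
By the shoelace formula its area is 5.97.

5.97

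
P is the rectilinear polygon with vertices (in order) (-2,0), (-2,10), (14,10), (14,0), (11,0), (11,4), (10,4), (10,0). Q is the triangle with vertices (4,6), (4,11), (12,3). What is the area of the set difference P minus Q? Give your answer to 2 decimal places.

136.94

|P| = 156, |P∩Q| = 19.0625.
|P ∖ Q| = |P| − |P∩Q| = 156 − 19.0625 = 136.94.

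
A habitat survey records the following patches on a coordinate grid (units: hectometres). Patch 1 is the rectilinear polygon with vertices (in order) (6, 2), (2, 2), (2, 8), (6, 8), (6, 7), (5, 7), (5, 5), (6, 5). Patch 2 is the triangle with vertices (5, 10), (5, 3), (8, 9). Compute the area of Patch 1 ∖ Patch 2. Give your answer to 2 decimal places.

|Patch 1| = 22, |Patch 1∩Patch 2| = 2.
|Patch 1 ∖ Patch 2| = |Patch 1| − |Patch 1∩Patch 2| = 22 − 2 = 20.00.

20.00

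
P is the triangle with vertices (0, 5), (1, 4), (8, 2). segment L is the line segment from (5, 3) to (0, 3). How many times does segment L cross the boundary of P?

1

The segment meets the boundary at (4.5,3).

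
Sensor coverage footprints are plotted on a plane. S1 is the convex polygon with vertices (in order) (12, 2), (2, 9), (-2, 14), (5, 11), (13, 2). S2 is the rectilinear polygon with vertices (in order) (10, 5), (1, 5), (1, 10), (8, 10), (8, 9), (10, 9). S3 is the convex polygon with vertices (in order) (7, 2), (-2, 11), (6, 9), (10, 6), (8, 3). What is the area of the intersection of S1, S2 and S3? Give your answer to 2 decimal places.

16.19

The intersection is the polygon with vertices (1.2,10), (2,10), (6,9), (8.333,7.25), (9.762,5.643), (9.333,5), (7.714,5), (2,9).
By the shoelace formula its area is 16.19.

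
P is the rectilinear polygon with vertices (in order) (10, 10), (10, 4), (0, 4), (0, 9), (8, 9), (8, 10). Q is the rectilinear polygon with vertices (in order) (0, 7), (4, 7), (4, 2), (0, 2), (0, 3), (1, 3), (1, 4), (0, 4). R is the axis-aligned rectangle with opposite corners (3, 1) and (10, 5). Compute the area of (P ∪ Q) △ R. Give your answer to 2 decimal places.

|P ∪ Q| = 59.
|(P ∪ Q) ∩ R| = 9.
|(P ∪ Q) △ R| = 59 + 28 − 18 = 69.00.

69.00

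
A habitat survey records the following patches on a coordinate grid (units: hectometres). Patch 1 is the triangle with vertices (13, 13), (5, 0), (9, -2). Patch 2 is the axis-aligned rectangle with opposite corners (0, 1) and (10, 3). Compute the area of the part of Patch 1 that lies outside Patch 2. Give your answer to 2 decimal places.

|Patch 1| = 34, |Patch 1∩Patch 2| = 7.4635.
|Patch 1 ∖ Patch 2| = |Patch 1| − |Patch 1∩Patch 2| = 34 − 7.4635 = 26.54.

26.54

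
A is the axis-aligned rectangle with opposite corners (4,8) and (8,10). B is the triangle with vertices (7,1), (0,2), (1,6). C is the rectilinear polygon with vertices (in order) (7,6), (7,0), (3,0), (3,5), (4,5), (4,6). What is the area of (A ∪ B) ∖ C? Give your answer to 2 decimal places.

16.98

|A ∪ B| = 22.5.
|(A ∪ B) ∩ C| = 5.5238.
|(A ∪ B) ∖ C| = 22.5 − 5.5238 = 16.98.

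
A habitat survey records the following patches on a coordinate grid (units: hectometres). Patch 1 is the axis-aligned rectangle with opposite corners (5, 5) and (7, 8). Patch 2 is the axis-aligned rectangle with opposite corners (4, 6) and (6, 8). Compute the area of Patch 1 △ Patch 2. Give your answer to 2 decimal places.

|Patch 1∩Patch 2|: x∈[5,6], y∈[6,8] → 1·2 = 2.
|Patch 1 △ Patch 2| = |Patch 1| + |Patch 2| − 2·|Patch 1∩Patch 2| = 6 + 4 − 4 = 6.00.

6.00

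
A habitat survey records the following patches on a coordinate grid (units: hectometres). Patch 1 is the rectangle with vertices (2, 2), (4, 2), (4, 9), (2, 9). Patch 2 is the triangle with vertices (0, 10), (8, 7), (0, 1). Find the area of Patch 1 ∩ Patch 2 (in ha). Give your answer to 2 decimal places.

The intersection is the polygon with vertices (4,4), (2,2.5), (2,9), (2.667,9), (4,8.5).
By the shoelace formula its area is 11.17.

11.17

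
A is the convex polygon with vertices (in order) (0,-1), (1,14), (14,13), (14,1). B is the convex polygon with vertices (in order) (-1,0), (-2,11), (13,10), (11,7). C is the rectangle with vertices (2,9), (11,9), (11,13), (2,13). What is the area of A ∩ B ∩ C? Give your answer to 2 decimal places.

The intersection is the polygon with vertices (11,10.133), (11,9), (2,9), (2,10.733).
By the shoelace formula its area is 12.90.

12.90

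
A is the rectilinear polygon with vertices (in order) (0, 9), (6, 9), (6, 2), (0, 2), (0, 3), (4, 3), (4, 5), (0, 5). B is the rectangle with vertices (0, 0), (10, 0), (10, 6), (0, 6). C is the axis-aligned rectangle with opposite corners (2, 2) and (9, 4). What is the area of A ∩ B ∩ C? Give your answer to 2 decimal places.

The intersection is the polygon with vertices (2,2), (2,3), (4,3), (4,4), (6,4), (6,2).
By the shoelace formula its area is 6.00.

6.00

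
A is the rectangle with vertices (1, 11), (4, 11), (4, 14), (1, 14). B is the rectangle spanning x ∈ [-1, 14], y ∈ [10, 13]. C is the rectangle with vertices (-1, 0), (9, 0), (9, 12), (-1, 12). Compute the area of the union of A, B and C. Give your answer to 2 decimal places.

148.00

By inclusion–exclusion:
Individual areas: |A| = 9, |B| = 45, |C| = 120.
|A∩B|: x∈[1,4], y∈[11,13] → 3·2 = 6.
|A∩C|: x∈[1,4], y∈[11,12] → 3·1 = 3.
|B∩C|: x∈[-1,9], y∈[10,12] → 10·2 = 20.
|A∩B∩C| = 3.
|A ∪ B ∪ C| = 174 − 29 + 3 = 148.00.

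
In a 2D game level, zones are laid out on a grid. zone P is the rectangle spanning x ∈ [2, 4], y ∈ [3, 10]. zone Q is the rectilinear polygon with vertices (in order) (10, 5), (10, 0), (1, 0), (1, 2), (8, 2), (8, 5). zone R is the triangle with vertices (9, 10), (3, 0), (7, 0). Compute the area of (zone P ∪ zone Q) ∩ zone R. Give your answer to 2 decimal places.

7.20

|zone P ∪ zone Q| = 38.
|(zone P ∪ zone Q) ∩ zone R| = 7.20.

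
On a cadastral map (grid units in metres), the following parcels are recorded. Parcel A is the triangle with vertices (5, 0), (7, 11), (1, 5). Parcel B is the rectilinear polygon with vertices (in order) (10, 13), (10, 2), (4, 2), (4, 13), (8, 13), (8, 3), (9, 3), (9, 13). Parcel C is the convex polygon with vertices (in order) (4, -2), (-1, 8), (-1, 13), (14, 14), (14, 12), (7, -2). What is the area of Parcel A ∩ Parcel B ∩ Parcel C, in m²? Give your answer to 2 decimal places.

15.14

The intersection is the polygon with vertices (5.364,2), (4,2), (4,8), (7,11).
By the shoelace formula its area is 15.14.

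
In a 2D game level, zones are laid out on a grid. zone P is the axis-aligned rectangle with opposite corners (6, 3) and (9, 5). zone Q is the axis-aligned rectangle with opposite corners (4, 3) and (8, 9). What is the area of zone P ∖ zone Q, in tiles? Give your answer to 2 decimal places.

2.00

|zone P∩zone Q|: x∈[6,8], y∈[3,5] → 2·2 = 4.
|zone P| = 6.
|zone P ∖ zone Q| = |zone P| − |zone P∩zone Q| = 6 − 4 = 2.00.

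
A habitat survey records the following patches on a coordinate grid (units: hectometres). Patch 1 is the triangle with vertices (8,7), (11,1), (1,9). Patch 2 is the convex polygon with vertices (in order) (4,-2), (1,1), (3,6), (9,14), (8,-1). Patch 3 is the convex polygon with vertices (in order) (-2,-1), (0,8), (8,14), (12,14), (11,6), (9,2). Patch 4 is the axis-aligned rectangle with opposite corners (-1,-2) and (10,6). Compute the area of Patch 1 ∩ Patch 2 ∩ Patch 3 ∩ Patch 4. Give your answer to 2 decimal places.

The intersection is the polygon with vertices (4.75,6), (8.467,6), (8.278,3.177).
By the shoelace formula its area is 5.25.

5.25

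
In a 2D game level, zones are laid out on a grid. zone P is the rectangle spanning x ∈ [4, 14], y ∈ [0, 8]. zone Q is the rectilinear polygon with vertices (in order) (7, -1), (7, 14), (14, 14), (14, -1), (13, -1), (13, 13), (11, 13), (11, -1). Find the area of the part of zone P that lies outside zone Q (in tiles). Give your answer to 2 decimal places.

|zone P| = 80, |zone P∩zone Q| = 40.
|zone P ∖ zone Q| = |zone P| − |zone P∩zone Q| = 80 − 40 = 40.00.

40.00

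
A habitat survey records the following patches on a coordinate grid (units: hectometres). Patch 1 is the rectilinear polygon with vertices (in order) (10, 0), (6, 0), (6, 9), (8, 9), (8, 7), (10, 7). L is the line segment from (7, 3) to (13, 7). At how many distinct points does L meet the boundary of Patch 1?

The segment meets the boundary at (10,5).

1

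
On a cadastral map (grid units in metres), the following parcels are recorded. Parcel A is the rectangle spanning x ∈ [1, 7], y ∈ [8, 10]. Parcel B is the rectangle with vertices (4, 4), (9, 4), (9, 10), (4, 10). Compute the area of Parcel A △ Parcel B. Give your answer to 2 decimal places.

|Parcel A∩Parcel B|: x∈[4,7], y∈[8,10] → 3·2 = 6.
|Parcel A △ Parcel B| = |Parcel A| + |Parcel B| − 2·|Parcel A∩Parcel B| = 12 + 30 − 12 = 30.00.

30.00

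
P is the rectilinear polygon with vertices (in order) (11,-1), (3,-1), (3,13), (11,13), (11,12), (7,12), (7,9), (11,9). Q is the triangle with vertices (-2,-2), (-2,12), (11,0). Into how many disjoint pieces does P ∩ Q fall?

1

P ∩ Q is a single connected region.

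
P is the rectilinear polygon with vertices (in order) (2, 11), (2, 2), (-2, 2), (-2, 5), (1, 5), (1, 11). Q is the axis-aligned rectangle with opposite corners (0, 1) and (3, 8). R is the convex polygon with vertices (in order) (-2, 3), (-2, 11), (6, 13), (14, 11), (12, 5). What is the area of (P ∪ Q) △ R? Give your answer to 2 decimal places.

109.57

|P ∪ Q| = 30.
|(P ∪ Q) ∩ R| = 20.2143.
|(P ∪ Q) △ R| = 30 + 120 − 40.4286 = 109.57.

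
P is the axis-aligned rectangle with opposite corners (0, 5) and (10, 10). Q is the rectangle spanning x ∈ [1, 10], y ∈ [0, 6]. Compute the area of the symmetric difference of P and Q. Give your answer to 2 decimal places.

|P∩Q|: x∈[1,10], y∈[5,6] → 9·1 = 9.
|P △ Q| = |P| + |Q| − 2·|P∩Q| = 50 + 54 − 18 = 86.00.

86.00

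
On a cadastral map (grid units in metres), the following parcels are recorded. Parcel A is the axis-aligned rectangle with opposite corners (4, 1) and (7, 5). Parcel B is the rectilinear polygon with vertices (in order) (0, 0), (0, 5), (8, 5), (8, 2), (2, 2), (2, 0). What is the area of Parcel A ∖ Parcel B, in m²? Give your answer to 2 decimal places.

|Parcel A| = 12, |Parcel A∩Parcel B| = 9.
|Parcel A ∖ Parcel B| = |Parcel A| − |Parcel A∩Parcel B| = 12 − 9 = 3.00.

3.00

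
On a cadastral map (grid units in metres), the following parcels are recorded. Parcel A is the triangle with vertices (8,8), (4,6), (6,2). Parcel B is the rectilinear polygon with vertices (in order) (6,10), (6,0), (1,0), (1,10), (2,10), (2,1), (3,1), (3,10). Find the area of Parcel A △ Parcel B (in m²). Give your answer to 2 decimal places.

41.00

|Parcel A| = 10, |Parcel B| = 41, |Parcel A∩Parcel B| = 5.
|Parcel A △ Parcel B| = |Parcel A| + |Parcel B| − 2·|Parcel A∩Parcel B| = 10 + 41 − 10 = 41.00.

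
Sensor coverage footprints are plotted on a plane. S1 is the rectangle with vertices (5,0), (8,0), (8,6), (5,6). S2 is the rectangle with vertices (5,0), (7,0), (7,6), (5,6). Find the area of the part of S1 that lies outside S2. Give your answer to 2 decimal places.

|S1∩S2|: x∈[5,7], y∈[0,6] → 2·6 = 12.
|S1| = 18.
|S1 ∖ S2| = |S1| − |S1∩S2| = 18 − 12 = 6.00.

6.00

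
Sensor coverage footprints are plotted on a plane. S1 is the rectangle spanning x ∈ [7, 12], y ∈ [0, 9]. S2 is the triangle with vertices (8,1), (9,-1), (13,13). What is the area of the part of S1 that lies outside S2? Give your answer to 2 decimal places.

|S1| = 45, |S1∩S2| = 9.5595.
|S1 ∖ S2| = |S1| − |S1∩S2| = 45 − 9.5595 = 35.44.

35.44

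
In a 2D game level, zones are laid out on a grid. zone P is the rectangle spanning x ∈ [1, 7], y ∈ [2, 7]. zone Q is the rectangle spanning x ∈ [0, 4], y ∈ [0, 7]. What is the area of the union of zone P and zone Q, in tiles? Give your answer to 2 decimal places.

43.00

By inclusion–exclusion:
Individual areas: |zone P| = 30, |zone Q| = 28.
|zone P∩zone Q|: x∈[1,4], y∈[2,7] → 3·5 = 15.
|zone P ∪ zone Q| = 58 − 15 = 43.00.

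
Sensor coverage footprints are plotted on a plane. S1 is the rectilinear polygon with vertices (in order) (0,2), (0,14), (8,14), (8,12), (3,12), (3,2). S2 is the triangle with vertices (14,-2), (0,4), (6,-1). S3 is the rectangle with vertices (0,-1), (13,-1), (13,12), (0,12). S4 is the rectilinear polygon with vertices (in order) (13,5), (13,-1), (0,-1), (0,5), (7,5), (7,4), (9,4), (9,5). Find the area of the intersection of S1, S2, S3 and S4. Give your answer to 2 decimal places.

The intersection is the polygon with vertices (0,4), (3,2.714), (3,2), (2.4,2).
By the shoelace formula its area is 1.67.

1.67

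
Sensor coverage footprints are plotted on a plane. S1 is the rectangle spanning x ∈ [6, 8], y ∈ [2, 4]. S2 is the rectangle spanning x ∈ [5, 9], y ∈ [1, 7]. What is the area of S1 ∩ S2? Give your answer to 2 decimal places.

4.00

|S1∩S2|: x∈[6,8], y∈[2,4] → 2·2 = 4.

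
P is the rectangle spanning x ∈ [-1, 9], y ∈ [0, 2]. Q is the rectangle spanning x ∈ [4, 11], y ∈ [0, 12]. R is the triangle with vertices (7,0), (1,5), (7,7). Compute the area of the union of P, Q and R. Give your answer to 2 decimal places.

By inclusion–exclusion:
Individual areas: |P| = 20, |Q| = 84, |R| = 21.
|P∩Q|: x∈[4,9], y∈[0,2] → 5·2 = 10.
|P∩R| = 2.4.
|Q∩R| = 15.75.
|P∩Q∩R| = 2.4.
|P ∪ Q ∪ R| = 125 − 28.15 + 2.4 = 99.25.

99.25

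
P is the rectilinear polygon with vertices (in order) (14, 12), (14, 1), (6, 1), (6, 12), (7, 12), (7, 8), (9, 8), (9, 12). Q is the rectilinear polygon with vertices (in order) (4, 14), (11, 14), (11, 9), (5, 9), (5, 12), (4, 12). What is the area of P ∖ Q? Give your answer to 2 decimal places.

71.00

|P| = 80, |P∩Q| = 9.
|P ∖ Q| = |P| − |P∩Q| = 80 − 9 = 71.00.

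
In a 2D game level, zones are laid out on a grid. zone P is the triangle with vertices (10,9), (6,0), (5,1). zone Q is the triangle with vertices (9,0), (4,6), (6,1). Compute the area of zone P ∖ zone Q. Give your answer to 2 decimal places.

4.68

|zone P| = 6.5, |zone P∩zone Q| = 1.8183.
|zone P ∖ zone Q| = |zone P| − |zone P∩zone Q| = 6.5 − 1.8183 = 4.68.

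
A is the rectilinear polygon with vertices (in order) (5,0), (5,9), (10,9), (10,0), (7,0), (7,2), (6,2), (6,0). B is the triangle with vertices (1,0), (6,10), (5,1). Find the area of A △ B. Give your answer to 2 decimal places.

53.89

|A| = 43, |B| = 17.5, |A∩B| = 3.3056.
|A △ B| = |A| + |B| − 2·|A∩B| = 43 + 17.5 − 6.6111 = 53.89.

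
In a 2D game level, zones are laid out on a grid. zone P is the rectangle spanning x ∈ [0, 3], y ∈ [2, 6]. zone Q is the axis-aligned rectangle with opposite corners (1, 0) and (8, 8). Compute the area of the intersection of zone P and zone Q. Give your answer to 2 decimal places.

8.00

|zone P∩zone Q|: x∈[1,3], y∈[2,6] → 2·4 = 8.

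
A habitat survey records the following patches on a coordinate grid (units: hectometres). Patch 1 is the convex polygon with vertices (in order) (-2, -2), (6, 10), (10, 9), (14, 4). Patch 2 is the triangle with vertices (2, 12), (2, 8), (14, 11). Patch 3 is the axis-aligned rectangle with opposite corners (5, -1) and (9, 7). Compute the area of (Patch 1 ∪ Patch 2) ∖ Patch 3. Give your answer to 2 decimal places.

|Patch 1 ∪ Patch 2| = 102.6.
|(Patch 1 ∪ Patch 2) ∩ Patch 3| = 22.5.
|(Patch 1 ∪ Patch 2) ∖ Patch 3| = 102.6 − 22.5 = 80.10.

80.10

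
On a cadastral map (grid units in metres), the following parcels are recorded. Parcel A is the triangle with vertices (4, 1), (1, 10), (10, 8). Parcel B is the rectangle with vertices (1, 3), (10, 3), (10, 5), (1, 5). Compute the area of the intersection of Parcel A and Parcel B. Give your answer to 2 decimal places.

7.14

The intersection is the polygon with vertices (2.667,5), (7.429,5), (5.714,3), (3.333,3).
By the shoelace formula its area is 7.14.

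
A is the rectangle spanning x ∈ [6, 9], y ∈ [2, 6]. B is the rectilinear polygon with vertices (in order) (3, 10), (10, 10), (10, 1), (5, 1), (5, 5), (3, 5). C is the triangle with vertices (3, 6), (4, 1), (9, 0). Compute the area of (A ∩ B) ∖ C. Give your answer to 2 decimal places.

|A ∩ B| = 12.
|(A ∩ B) ∩ C| = 0.5.
|(A ∩ B) ∖ C| = 12 − 0.5 = 11.50.

11.50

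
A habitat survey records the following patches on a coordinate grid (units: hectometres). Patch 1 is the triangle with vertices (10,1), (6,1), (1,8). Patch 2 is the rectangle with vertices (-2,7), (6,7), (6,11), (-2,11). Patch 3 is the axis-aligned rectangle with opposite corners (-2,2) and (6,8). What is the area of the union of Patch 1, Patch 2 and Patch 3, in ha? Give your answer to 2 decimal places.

By inclusion–exclusion:
Individual areas: |Patch 1| = 14, |Patch 2| = 32, |Patch 3| = 48.
|Patch 1∩Patch 2| = 0.2857.
|Patch 1∩Patch 3| = 7.4206.
|Patch 2∩Patch 3|: x∈[-2,6], y∈[7,8] → 8·1 = 8.
|Patch 1∩Patch 2∩Patch 3| = 0.2857.
|Patch 1 ∪ Patch 2 ∪ Patch 3| = 94 − 15.7063 + 0.2857 = 78.58.

78.58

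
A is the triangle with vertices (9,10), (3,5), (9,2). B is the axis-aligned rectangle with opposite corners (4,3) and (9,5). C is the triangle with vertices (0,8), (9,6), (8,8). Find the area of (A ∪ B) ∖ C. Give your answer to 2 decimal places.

|A ∪ B| = 26.25.
|(A ∪ B) ∩ C| = 4.1789.
|(A ∪ B) ∖ C| = 26.25 − 4.1789 = 22.07.

22.07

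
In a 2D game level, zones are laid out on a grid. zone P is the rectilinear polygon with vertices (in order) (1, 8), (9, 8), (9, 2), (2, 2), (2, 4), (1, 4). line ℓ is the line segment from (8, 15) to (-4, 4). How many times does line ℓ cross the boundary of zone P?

0

The segment lies entirely outside zone P and never meets its boundary.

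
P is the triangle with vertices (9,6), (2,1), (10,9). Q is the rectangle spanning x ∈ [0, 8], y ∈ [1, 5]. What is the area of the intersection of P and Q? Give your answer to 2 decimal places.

The intersection is the polygon with vertices (2,1), (6,5), (7.6,5).
By the shoelace formula its area is 3.20.

3.20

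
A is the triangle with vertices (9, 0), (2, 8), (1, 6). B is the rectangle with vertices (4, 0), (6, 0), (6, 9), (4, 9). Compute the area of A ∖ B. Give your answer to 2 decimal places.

|A| = 11, |A∩B| = 3.1429.
|A ∖ B| = |A| − |A∩B| = 11 − 3.1429 = 7.86.

7.86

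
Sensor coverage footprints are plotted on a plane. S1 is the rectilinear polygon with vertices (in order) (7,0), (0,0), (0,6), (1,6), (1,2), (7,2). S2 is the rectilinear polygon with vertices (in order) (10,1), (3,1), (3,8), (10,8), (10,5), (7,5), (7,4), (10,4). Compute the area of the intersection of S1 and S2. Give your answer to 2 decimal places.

The intersection is the polygon with vertices (7,2), (7,1), (3,1), (3,2).
By the shoelace formula its area is 4.00.

4.00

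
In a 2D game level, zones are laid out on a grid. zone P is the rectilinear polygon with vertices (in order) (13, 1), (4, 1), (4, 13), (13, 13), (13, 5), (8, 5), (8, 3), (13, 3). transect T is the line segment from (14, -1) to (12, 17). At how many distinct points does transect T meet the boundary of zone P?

2

The segment meets the boundary at (12.444,13), (13,8).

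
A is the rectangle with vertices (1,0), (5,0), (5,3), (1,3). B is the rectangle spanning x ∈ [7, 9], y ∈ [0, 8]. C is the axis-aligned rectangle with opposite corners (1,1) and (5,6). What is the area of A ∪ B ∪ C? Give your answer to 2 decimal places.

By inclusion–exclusion:
Individual areas: |A| = 12, |B| = 16, |C| = 20.
|A∩B| = 0 (no overlap).
|A∩C|: x∈[1,5], y∈[1,3] → 4·2 = 8.
|B∩C| = 0 (no overlap).
|A∩B∩C| = 0.
|A ∪ B ∪ C| = 48 − 8 + 0 = 40.00.

40.00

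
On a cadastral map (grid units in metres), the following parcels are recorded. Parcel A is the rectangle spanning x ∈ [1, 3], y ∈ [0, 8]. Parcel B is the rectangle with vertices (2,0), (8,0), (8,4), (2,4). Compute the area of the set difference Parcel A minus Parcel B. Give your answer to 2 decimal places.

|Parcel A∩Parcel B|: x∈[2,3], y∈[0,4] → 1·4 = 4.
|Parcel A| = 16.
|Parcel A ∖ Parcel B| = |Parcel A| − |Parcel A∩Parcel B| = 16 − 4 = 12.00.

12.00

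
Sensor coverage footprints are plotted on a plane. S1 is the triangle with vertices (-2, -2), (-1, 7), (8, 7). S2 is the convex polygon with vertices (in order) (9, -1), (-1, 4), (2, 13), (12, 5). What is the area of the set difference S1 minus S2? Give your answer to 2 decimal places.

|S1| = 40.5, |S1∩S2| = 25.6607.
|S1 ∖ S2| = |S1| − |S1∩S2| = 40.5 − 25.6607 = 14.84.

14.84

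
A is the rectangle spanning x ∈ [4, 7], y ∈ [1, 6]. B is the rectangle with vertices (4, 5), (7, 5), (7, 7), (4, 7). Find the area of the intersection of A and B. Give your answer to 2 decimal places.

|A∩B|: x∈[4,7], y∈[5,6] → 3·1 = 3.

3.00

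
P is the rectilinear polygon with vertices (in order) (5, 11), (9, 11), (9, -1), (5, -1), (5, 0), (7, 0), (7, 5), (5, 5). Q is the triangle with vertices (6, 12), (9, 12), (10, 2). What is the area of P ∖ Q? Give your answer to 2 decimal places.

29.55

|P| = 38, |P∩Q| = 8.45.
|P ∖ Q| = |P| − |P∩Q| = 38 − 8.45 = 29.55.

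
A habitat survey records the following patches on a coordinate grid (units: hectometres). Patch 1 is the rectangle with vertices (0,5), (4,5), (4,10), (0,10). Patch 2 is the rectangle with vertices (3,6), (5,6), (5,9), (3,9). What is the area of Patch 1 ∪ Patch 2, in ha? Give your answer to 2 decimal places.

23.00

By inclusion–exclusion:
Individual areas: |Patch 1| = 20, |Patch 2| = 6.
|Patch 1∩Patch 2|: x∈[3,4], y∈[6,9] → 1·3 = 3.
|Patch 1 ∪ Patch 2| = 26 − 3 = 23.00.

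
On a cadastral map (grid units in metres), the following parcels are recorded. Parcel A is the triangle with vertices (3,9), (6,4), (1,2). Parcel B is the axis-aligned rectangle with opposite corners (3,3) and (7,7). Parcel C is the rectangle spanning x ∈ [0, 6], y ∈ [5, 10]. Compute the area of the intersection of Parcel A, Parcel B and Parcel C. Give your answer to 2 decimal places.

3.60

The intersection is the polygon with vertices (3,7), (4.2,7), (5.4,5), (3,5).
By the shoelace formula its area is 3.60.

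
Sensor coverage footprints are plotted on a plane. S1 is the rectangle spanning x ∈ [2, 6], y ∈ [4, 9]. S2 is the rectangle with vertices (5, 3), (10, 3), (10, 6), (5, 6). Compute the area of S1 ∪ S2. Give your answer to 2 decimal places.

By inclusion–exclusion:
Individual areas: |S1| = 20, |S2| = 15.
|S1∩S2|: x∈[5,6], y∈[4,6] → 1·2 = 2.
|S1 ∪ S2| = 35 − 2 = 33.00.

33.00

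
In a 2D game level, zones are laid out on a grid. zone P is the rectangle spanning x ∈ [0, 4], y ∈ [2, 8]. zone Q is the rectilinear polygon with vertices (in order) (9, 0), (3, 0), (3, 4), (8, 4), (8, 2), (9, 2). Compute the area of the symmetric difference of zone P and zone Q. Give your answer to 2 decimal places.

42.00

|zone P| = 24, |zone Q| = 22, |zone P∩zone Q| = 2.
|zone P △ zone Q| = |zone P| + |zone Q| − 2·|zone P∩zone Q| = 24 + 22 − 4 = 42.00.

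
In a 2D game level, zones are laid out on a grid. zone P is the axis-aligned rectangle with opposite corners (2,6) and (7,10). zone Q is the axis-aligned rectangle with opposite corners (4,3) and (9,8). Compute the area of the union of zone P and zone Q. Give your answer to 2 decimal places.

39.00

By inclusion–exclusion:
Individual areas: |zone P| = 20, |zone Q| = 25.
|zone P∩zone Q|: x∈[4,7], y∈[6,8] → 3·2 = 6.
|zone P ∪ zone Q| = 45 − 6 = 39.00.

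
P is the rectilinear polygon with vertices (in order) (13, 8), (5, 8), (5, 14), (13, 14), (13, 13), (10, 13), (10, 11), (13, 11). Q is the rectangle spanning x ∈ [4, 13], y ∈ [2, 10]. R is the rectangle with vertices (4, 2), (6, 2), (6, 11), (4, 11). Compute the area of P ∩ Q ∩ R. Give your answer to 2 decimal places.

2.00

The intersection is the polygon with vertices (5,10), (6,10), (6,8), (5,8).
By the shoelace formula its area is 2.00.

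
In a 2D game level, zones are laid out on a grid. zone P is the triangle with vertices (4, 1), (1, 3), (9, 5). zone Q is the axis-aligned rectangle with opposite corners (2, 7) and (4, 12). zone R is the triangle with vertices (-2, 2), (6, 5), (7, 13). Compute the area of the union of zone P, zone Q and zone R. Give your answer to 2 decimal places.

By inclusion–exclusion:
Individual areas: |zone P| = 11, |zone Q| = 10, |zone R| = 30.5.
|zone P∩zone Q| = 0.
|zone P∩zone R| = 0.
|zone Q∩zone R| = 2.2273.
|zone P∩zone Q∩zone R| = 0.
|zone P ∪ zone Q ∪ zone R| = 51.5 − 2.2273 + 0 = 49.27.

49.27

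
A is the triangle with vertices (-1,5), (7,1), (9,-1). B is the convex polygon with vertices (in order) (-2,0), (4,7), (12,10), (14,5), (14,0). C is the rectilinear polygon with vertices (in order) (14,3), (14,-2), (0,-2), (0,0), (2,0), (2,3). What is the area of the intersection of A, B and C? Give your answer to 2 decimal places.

3.00

The intersection is the polygon with vertices (8,0), (7.333,0), (2.333,3), (3,3), (7,1).
By the shoelace formula its area is 3.00.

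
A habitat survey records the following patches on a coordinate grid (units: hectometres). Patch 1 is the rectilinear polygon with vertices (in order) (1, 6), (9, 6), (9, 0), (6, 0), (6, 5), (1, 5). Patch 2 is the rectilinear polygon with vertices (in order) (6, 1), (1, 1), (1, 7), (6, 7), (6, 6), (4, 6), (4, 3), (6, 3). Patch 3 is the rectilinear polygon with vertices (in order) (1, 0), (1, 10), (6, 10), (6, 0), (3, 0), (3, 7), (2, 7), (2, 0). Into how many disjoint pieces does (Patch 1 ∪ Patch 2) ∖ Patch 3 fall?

2

(Patch 1 ∪ Patch 2) ∖ Patch 3 splits into 2 disjoint pieces (area 18, area 6).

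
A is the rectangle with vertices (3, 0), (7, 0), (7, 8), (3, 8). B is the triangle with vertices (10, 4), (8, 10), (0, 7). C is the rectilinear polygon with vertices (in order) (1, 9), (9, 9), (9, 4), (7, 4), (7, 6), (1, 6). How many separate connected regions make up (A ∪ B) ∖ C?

(A ∪ B) ∖ C splits into 4 disjoint pieces (area 24, area 0.3375, area 1.5, area 1.35).

4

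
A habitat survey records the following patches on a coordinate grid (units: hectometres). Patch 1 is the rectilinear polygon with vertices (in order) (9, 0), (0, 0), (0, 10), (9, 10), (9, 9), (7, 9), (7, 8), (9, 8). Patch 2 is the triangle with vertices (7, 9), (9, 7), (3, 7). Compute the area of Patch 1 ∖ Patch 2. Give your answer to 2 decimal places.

82.50

|Patch 1| = 88, |Patch 1∩Patch 2| = 5.5.
|Patch 1 ∖ Patch 2| = |Patch 1| − |Patch 1∩Patch 2| = 88 − 5.5 = 82.50.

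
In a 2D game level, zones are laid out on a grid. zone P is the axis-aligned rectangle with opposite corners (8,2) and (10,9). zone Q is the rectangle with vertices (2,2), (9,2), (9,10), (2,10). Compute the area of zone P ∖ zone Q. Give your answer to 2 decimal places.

|zone P∩zone Q|: x∈[8,9], y∈[2,9] → 1·7 = 7.
|zone P| = 14.
|zone P ∖ zone Q| = |zone P| − |zone P∩zone Q| = 14 − 7 = 7.00.

7.00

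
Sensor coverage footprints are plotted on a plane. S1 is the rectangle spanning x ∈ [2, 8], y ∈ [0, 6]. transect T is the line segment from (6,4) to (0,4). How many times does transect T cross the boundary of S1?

The segment meets the boundary at (2,4).

1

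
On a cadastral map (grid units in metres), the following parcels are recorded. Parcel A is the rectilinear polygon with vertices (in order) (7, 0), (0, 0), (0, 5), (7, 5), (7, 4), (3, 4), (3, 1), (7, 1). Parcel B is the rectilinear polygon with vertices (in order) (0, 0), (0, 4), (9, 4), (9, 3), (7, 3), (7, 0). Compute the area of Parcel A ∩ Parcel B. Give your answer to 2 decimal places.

16.00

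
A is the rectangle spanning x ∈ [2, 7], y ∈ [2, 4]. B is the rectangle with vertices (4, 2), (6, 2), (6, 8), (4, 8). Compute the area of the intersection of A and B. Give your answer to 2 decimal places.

4.00

|A∩B|: x∈[4,6], y∈[2,4] → 2·2 = 4.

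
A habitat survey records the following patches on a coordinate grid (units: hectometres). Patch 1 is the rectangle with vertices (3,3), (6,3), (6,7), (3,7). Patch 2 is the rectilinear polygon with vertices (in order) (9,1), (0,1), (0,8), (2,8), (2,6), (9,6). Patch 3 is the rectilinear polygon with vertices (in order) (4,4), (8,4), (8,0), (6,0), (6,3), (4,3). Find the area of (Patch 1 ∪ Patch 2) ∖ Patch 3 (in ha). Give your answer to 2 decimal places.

44.00

|Patch 1 ∪ Patch 2| = 52.
|(Patch 1 ∪ Patch 2) ∩ Patch 3| = 8.
|(Patch 1 ∪ Patch 2) ∖ Patch 3| = 52 − 8 = 44.00.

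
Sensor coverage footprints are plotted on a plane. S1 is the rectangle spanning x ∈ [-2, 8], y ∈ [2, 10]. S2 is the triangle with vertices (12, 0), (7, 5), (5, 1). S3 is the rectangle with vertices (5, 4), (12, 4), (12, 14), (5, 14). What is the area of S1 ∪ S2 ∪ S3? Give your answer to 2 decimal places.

By inclusion–exclusion:
Individual areas: |S1| = 80, |S2| = 15, |S3| = 70.
|S1∩S2| = 4.75.
|S1∩S3|: x∈[5,8], y∈[4,10] → 3·6 = 18.
|S2∩S3| = 0.75.
|S1∩S2∩S3| = 0.75.
|S1 ∪ S2 ∪ S3| = 165 − 23.5 + 0.75 = 142.25.

142.25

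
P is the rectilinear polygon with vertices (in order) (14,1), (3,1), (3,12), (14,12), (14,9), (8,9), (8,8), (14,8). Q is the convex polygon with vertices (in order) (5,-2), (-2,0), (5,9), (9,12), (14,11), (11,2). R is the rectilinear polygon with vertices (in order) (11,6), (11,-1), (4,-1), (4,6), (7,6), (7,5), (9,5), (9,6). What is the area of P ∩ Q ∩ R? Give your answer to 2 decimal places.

32.25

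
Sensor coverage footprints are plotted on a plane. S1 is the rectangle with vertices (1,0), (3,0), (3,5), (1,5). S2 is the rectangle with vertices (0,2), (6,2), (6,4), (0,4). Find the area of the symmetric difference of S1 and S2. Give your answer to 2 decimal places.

|S1∩S2|: x∈[1,3], y∈[2,4] → 2·2 = 4.
|S1 △ S2| = |S1| + |S2| − 2·|S1∩S2| = 10 + 12 − 8 = 14.00.

14.00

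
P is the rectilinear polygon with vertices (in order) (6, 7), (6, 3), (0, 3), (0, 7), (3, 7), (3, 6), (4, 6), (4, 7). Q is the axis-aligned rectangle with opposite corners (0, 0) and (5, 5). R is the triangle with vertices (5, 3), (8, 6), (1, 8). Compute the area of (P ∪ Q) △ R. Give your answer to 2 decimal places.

34.34

|P ∪ Q| = 38.
|(P ∪ Q) ∩ R| = 8.5786.
|(P ∪ Q) △ R| = 38 + 13.5 − 17.1571 = 34.34.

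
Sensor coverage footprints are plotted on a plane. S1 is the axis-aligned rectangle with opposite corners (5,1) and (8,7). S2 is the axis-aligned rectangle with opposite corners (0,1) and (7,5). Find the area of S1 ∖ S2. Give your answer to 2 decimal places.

10.00

|S1∩S2|: x∈[5,7], y∈[1,5] → 2·4 = 8.
|S1| = 18.
|S1 ∖ S2| = |S1| − |S1∩S2| = 18 − 8 = 10.00.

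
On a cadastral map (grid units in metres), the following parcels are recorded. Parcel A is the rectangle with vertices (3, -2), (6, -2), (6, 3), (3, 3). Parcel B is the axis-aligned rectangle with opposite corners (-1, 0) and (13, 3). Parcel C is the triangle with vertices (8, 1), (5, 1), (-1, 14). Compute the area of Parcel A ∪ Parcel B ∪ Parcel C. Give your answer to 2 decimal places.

61.96

By inclusion–exclusion:
Individual areas: |Parcel A| = 15, |Parcel B| = 42, |Parcel C| = 19.5.
|Parcel A∩Parcel B|: x∈[3,6], y∈[0,3] → 3·3 = 9.
|Parcel A∩Parcel C| = 2.9231.
|Parcel B∩Parcel C| = 5.5385.
|Parcel A∩Parcel B∩Parcel C| = 2.9231.
|Parcel A ∪ Parcel B ∪ Parcel C| = 76.5 − 17.4615 + 2.9231 = 61.96.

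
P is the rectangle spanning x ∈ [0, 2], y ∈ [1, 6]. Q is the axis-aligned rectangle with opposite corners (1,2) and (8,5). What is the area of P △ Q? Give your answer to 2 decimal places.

|P∩Q|: x∈[1,2], y∈[2,5] → 1·3 = 3.
|P △ Q| = |P| + |Q| − 2·|P∩Q| = 10 + 21 − 6 = 25.00.

25.00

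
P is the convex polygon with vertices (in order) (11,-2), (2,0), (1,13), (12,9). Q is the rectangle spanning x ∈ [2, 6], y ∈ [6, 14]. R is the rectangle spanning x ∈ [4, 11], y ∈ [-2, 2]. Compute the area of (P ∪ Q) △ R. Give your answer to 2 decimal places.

111.25

|P ∪ Q| = 128.3636.
|(P ∪ Q) ∩ R| = 22.5556.
|(P ∪ Q) △ R| = 128.3636 + 28 − 45.1111 = 111.25.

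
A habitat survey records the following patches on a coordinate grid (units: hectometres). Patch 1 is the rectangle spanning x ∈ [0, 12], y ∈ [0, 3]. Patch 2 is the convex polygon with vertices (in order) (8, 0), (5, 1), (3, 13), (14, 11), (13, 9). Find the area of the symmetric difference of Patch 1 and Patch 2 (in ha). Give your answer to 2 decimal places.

|Patch 1| = 36, |Patch 2| = 84, |Patch 1∩Patch 2| = 10.3333.
|Patch 1 △ Patch 2| = |Patch 1| + |Patch 2| − 2·|Patch 1∩Patch 2| = 36 + 84 − 20.6667 = 99.33.

99.33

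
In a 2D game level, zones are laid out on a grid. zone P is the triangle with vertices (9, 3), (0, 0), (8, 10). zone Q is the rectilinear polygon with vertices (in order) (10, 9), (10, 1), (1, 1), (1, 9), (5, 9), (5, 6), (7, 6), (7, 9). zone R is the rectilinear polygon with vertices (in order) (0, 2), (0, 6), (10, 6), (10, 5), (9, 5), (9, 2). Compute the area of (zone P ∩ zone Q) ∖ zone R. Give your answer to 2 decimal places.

7.35

|zone P ∩ zone Q| = 28.4036.
|(zone P ∩ zone Q) ∩ zone R| = 21.0571.
|(zone P ∩ zone Q) ∖ zone R| = 28.4036 − 21.0571 = 7.35.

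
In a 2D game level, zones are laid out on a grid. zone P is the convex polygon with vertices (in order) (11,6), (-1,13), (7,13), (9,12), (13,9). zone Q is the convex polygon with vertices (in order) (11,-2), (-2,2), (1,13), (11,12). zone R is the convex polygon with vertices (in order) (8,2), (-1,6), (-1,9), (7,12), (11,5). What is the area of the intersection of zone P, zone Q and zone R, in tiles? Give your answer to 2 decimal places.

12.78

The intersection is the polygon with vertices (3.174,10.565), (7,12), (10.143,6.5).
By the shoelace formula its area is 12.78.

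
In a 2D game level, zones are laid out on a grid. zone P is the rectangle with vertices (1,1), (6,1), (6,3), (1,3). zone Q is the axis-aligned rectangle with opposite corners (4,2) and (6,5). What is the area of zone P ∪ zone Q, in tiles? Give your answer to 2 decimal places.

By inclusion–exclusion:
Individual areas: |zone P| = 10, |zone Q| = 6.
|zone P∩zone Q|: x∈[4,6], y∈[2,3] → 2·1 = 2.
|zone P ∪ zone Q| = 16 − 2 = 14.00.

14.00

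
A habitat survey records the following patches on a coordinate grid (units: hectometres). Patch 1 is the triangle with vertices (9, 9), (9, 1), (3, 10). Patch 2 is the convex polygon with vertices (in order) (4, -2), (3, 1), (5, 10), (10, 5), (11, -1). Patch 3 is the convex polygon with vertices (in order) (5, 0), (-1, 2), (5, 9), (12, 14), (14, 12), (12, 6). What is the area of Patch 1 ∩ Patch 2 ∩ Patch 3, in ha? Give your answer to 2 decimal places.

15.06

The intersection is the polygon with vertices (4.5,7.75), (4.7,8.65), (5,9), (5.583,9.417), (9,6), (9,3.429), (7.97,2.546).
By the shoelace formula its area is 15.06.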